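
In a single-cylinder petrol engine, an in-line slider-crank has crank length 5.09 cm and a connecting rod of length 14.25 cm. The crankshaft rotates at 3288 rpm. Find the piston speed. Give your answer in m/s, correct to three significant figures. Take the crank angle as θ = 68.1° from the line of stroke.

ω = 2π·3288/60 = 344.3 rad/s
For an in-line slider-crank, x = r cosθ + √(L² − r² sin²θ), so v = −rω sinθ·[1 + r cosθ/√(L² − r² sin²θ)].
With r = 0.0509 m, L = 0.1425 m, θ = 68.1°: √(L² − r² sin²θ) = 0.13445 m.
v = −0.0509·344.3·0.92784·[1 + 0.0509·0.37299/0.13445] = -18.557 m/s.
|v| = 18.557 m/s.

18.6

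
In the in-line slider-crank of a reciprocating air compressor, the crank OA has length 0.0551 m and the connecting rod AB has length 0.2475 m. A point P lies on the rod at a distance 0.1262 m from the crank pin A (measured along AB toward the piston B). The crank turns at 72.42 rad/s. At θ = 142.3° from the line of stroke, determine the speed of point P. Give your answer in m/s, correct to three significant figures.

2.71

ω = 72.42 rad/s.  Crank-pin speed |V_A| = rω = 3.9903 m/s, perpendicular to OA.
Rod angle: sinφ = −(r/L) sinθ ⇒ φ = -7.825°; ω_rod = −rω cosθ/√(L²−r²sin²θ) = +12.876 rad/s.
V_P = V_A + ω_rod × AP, with AP = 0.1262 m along the rod.
Components: V_Px = −rω sinθ − a·ω_rod·sinφ = -2.219 m/s;  V_Py = rω cosθ + a·ω_rod·cosφ = -1.5474 m/s.
|V_P| = √(V_Px² + V_Py²) = 2.7052 m/s.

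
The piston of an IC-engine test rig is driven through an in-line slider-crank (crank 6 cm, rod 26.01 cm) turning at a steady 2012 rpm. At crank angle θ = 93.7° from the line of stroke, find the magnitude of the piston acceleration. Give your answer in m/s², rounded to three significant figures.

ω = 2π·2012/60 = 210.7 rad/s
x(θ) = r cosθ + √(L² − r² sin²θ); with ω constant, a = ω²·d²x/dθ².
d²x/dθ² = −r cosθ − r²(cos2θ)/√u − r⁴ sin²2θ/(4u^{3/2}),  u = L² − r² sin²θ = 0.064067 m².
Substituting r = 0.06 m, L = 0.2601 m, θ = 93.7°: d²x/dθ² = +0.017973 m.
a = ω²·d²x/dθ² = (210.7)²·(+0.017973) = +797.87 m/s²;  |a| = 797.87 m/s².

798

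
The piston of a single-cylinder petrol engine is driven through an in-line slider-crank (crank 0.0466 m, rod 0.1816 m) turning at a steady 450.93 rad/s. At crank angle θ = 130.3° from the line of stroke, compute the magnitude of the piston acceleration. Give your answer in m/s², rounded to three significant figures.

ω = 450.9 rad/s
x(θ) = r cosθ + √(L² − r² sin²θ); with ω constant, a = ω²·d²x/dθ².
d²x/dθ² = −r cosθ − r²(cos2θ)/√u − r⁴ sin²2θ/(4u^{3/2}),  u = L² − r² sin²θ = 0.0317154 m².
Substituting r = 0.0466 m, L = 0.1816 m, θ = 130.3°: d²x/dθ² = +0.031929 m.
a = ω²·d²x/dθ² = (450.9)²·(+0.031929) = +6492.3 m/s²;  |a| = 6492.3 m/s².

6490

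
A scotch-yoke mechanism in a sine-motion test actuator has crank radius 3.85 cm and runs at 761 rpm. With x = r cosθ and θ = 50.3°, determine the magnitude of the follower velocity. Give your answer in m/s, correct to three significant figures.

2.36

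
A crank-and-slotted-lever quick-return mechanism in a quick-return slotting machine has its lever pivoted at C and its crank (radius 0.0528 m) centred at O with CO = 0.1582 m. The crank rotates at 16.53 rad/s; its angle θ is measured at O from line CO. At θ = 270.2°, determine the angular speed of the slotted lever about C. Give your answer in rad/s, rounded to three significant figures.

1.67

ω = 16.53 rad/s
Crank pin A relative to C: A = (d + r cosθ, r sinθ); lever angle φ = atan2(r sinθ, d + r cosθ).
Differentiating tanφ: φ̇ = rω(d cosθ + r)/(d² + r² + 2dr cosθ).
d² + r² + 2dr cosθ = |CA|² = 0.0278734 m²;  d cosθ + r = +0.053352 m.
|ω_lever| = |0.0528·16.53·+0.053352| / 0.0278734 = 1.6706 rad/s.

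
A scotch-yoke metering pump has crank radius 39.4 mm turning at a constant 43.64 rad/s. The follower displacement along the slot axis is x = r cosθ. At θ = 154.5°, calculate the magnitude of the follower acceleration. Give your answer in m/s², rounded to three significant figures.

67.7

ω = 43.64 rad/s
x = r cosθ ⇒ ẍ = −rω² cosθ (ω constant).
|a| = rω²|cosθ| = 0.0394·(43.64)²·|cos 154.5°| = 67.726 m/s².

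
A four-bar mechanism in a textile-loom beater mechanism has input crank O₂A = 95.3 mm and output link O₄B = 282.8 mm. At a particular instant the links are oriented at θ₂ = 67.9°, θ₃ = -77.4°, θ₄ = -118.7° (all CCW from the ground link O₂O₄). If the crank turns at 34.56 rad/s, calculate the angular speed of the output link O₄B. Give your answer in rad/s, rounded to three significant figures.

10.0

ω₂ = 34.56 rad/s
Differentiating the loop-closure r₂e^{iθ₂}+r₃e^{iθ₃}=r₁+r₄e^{iθ₄} gives r₂ω₂e^{iθ₂}+r₃ω₃e^{iθ₃}=r₄ω₄e^{iθ₄}.
Eliminating the other unknown: ω₄ = r₂ω₂ sin(θ₂−θ₃) / [r₄ sin(θ₄−θ₃)].
Numerator sine = +0.56928; denominator sine = -0.66000.
Result = 0.0953·34.56·(+0.56928) / (0.2828·(-0.66000)) = -10.045 rad/s; magnitude 10.045 rad/s.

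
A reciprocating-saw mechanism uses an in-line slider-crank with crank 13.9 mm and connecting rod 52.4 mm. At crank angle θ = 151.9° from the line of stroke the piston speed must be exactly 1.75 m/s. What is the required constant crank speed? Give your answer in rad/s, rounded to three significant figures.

For an in-line slider-crank, |v_piston| = rω|sinθ|·[1 + r cosθ/√(L² − r² sin²θ)].
With r = 0.0139 m, L = 0.0524 m, θ = 151.9°: the bracketed kinematic factor |dx/dθ| = 0.005003 m.
ω = v/|dx/dθ| = 1.75/0.005003 = 349.79 rad/s.

350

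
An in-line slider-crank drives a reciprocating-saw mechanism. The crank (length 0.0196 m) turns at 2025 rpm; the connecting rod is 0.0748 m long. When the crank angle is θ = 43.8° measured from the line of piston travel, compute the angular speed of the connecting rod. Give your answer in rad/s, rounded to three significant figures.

40.8

ω = 212.1 rad/s (converted from 2025 rpm).
The rod makes angle φ with the slider axis where L sinφ = r sinθ; differentiating, L cosφ·φ̇ = r ω cosθ.
L cosφ = √(L² − r² sin²θ) = 0.07356 m.
|ω_rod| = r ω |cosθ| / √(L² − r² sin²θ) = 0.0196·212.1·0.72176/0.07356 = 40.782 rad/s.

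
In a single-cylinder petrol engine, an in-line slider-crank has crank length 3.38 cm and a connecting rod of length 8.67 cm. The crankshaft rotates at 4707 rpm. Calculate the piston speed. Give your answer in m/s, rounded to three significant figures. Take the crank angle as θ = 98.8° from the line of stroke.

15.4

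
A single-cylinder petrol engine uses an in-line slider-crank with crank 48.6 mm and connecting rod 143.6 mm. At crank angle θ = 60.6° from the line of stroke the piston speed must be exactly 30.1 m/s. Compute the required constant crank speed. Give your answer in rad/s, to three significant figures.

For an in-line slider-crank, |v_piston| = rω|sinθ|·[1 + r cosθ/√(L² − r² sin²θ)].
With r = 0.0486 m, L = 0.1436 m, θ = 60.6°: the bracketed kinematic factor |dx/dθ| = 0.049703 m.
ω = v/|dx/dθ| = 30.1/0.049703 = 605.6 rad/s.

606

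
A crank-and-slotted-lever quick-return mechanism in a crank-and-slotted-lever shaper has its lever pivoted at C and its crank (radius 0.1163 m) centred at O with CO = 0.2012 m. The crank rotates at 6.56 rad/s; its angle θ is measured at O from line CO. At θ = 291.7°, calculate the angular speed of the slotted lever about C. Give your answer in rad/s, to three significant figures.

ω = 6.56 rad/s
Crank pin A relative to C: A = (d + r cosθ, r sinθ); lever angle φ = atan2(r sinθ, d + r cosθ).
Differentiating tanφ: φ̇ = rω(d cosθ + r)/(d² + r² + 2dr cosθ).
d² + r² + 2dr cosθ = |CA|² = 0.071311 m²;  d cosθ + r = +0.19069 m.
|ω_lever| = |0.1163·6.56·+0.19069| / 0.071311 = 2.0402 rad/s.

2.04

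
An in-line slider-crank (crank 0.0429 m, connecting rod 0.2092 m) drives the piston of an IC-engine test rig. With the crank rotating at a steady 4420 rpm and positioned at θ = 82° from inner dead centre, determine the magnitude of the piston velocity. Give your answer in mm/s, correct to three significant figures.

20200

ω = 2π·4420/60 = 462.9 rad/s
For an in-line slider-crank, x = r cosθ + √(L² − r² sin²θ), so v = −rω sinθ·[1 + r cosθ/√(L² − r² sin²θ)].
With r = 0.0429 m, L = 0.2092 m, θ = 82°: √(L² − r² sin²θ) = 0.20484 m.
v = −0.0429·462.9·0.99027·[1 + 0.0429·0.13917/0.20484] = -20.237 m/s.
|v| = 20.237 m/s = 20237 mm/s.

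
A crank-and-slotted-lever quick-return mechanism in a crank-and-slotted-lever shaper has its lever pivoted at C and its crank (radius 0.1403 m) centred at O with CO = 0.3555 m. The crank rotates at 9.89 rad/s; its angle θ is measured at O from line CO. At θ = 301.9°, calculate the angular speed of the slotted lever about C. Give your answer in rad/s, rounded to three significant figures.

ω = 9.89 rad/s
Crank pin A relative to C: A = (d + r cosθ, r sinθ); lever angle φ = atan2(r sinθ, d + r cosθ).
Differentiating tanφ: φ̇ = rω(d cosθ + r)/(d² + r² + 2dr cosθ).
d² + r² + 2dr cosθ = |CA|² = 0.198778 m²;  d cosθ + r = +0.32816 m.
|ω_lever| = |0.1403·9.89·+0.32816| / 0.198778 = 2.2907 rad/s.

2.29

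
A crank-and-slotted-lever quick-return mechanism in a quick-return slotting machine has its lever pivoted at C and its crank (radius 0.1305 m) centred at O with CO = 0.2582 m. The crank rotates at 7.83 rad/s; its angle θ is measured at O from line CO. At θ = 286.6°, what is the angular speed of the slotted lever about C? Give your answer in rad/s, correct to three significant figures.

ω = 7.83 rad/s
Crank pin A relative to C: A = (d + r cosθ, r sinθ); lever angle φ = atan2(r sinθ, d + r cosθ).
Differentiating tanφ: φ̇ = rω(d cosθ + r)/(d² + r² + 2dr cosθ).
d² + r² + 2dr cosθ = |CA|² = 0.10295 m²;  d cosθ + r = +0.20426 m.
|ω_lever| = |0.1305·7.83·+0.20426| / 0.10295 = 2.0274 rad/s.

2.03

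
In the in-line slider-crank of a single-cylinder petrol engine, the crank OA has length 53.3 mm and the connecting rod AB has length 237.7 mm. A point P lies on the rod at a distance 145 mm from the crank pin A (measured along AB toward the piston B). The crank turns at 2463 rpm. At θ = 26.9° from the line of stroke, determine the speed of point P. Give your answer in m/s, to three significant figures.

ω = 257.9 rad/s.  Crank-pin speed |V_A| = rω = 13.747 m/s, perpendicular to OA.
Rod angle: sinφ = −(r/L) sinθ ⇒ φ = -5.823°; ω_rod = −rω cosθ/√(L²−r²sin²θ) = -51.845 rad/s.
V_P = V_A + ω_rod × AP, with AP = 0.145 m along the rod.
Components: V_Px = −rω sinθ − a·ω_rod·sinφ = -6.9824 m/s;  V_Py = rω cosθ + a·ω_rod·cosφ = +4.7812 m/s.
|V_P| = √(V_Px² + V_Py²) = 8.4625 m/s.

8.46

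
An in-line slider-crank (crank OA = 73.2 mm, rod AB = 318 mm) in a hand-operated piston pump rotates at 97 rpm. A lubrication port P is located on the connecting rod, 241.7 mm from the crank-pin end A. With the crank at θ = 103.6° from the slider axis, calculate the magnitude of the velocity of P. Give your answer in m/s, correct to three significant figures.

ω = 10.16 rad/s.  Crank-pin speed |V_A| = rω = 0.74355 m/s, perpendicular to OA.
Rod angle: sinφ = −(r/L) sinθ ⇒ φ = -12.928°; ω_rod = −rω cosθ/√(L²−r²sin²θ) = +0.56411 rad/s.
V_P = V_A + ω_rod × AP, with AP = 0.2417 m along the rod.
Components: V_Px = −rω sinθ − a·ω_rod·sinφ = -0.6922 m/s;  V_Py = rω cosθ + a·ω_rod·cosφ = -0.041951 m/s.
|V_P| = √(V_Px² + V_Py²) = 0.69347 m/s.

0.693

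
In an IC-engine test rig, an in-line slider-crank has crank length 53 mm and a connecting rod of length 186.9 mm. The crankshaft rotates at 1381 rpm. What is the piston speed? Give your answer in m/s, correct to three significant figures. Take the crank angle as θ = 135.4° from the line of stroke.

4.27

ω = 2π·1381/60 = 144.6 rad/s
For an in-line slider-crank, x = r cosθ + √(L² − r² sin²θ), so v = −rω sinθ·[1 + r cosθ/√(L² − r² sin²θ)].
With r = 0.053 m, L = 0.1869 m, θ = 135.4°: √(L² − r² sin²θ) = 0.18316 m.
v = −0.053·144.6·0.70215·[1 + 0.053·-0.71203/0.18316] = -4.273 m/s.
|v| = 4.273 m/s.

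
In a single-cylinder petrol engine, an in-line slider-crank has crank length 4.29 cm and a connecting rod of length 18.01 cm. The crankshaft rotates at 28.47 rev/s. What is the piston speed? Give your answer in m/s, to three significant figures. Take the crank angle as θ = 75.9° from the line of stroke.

7.89

ω = 2π·28.5 = 178.9 rad/s
For an in-line slider-crank, x = r cosθ + √(L² − r² sin²θ), so v = −rω sinθ·[1 + r cosθ/√(L² − r² sin²θ)].
With r = 0.0429 m, L = 0.1801 m, θ = 75.9°: √(L² − r² sin²θ) = 0.17523 m.
v = −0.0429·178.9·0.96987·[1 + 0.0429·0.24362/0.17523] = -7.8868 m/s.
|v| = 7.8868 m/s.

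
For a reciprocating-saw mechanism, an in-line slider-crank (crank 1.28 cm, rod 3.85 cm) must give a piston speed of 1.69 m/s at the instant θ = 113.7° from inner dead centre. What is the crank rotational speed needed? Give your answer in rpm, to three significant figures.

For an in-line slider-crank, |v_piston| = rω|sinθ|·[1 + r cosθ/√(L² − r² sin²θ)].
With r = 0.0128 m, L = 0.0385 m, θ = 113.7°: the bracketed kinematic factor |dx/dθ| = 0.010076 m.
ω = v/|dx/dθ| = 1.69/0.010076 = 167.72 rad/s.
N = 60ω/(2π) = 1601.6 rpm.

1600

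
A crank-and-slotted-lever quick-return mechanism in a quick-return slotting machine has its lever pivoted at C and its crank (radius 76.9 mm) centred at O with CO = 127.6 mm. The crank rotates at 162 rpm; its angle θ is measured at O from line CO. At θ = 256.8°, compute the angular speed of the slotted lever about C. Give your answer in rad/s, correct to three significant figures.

ω = 16.96 rad/s (from 162 rpm).
Crank pin A relative to C: A = (d + r cosθ, r sinθ); lever angle φ = atan2(r sinθ, d + r cosθ).
Differentiating tanφ: φ̇ = rω(d cosθ + r)/(d² + r² + 2dr cosθ).
d² + r² + 2dr cosθ = |CA|² = 0.017714 m²;  d cosθ + r = +0.047762 m.
|ω_lever| = |0.0769·16.96·+0.047762| / 0.017714 = 3.5175 rad/s.

3.52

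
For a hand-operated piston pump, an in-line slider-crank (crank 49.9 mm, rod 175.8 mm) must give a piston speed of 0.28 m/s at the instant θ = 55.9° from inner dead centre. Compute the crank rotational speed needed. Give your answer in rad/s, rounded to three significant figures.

5.82

For an in-line slider-crank, |v_piston| = rω|sinθ|·[1 + r cosθ/√(L² − r² sin²θ)].
With r = 0.0499 m, L = 0.1758 m, θ = 55.9°: the bracketed kinematic factor |dx/dθ| = 0.048085 m.
ω = v/|dx/dθ| = 0.28/0.048085 = 5.823 rad/s.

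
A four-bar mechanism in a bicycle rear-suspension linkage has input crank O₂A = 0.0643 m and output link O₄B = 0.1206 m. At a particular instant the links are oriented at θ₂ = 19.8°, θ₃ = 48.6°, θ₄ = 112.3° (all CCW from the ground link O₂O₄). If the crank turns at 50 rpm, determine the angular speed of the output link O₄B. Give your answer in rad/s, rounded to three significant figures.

ω₂ = 5.236 rad/s (from 50 rpm).
Differentiating the loop-closure r₂e^{iθ₂}+r₃e^{iθ₃}=r₁+r₄e^{iθ₄} gives r₂ω₂e^{iθ₂}+r₃ω₃e^{iθ₃}=r₄ω₄e^{iθ₄}.
Eliminating the other unknown: ω₄ = r₂ω₂ sin(θ₂−θ₃) / [r₄ sin(θ₄−θ₃)].
Numerator sine = -0.48175; denominator sine = +0.89649.
Result = 0.0643·5.236·(-0.48175) / (0.1206·(+0.89649)) = -1.5002 rad/s; magnitude 1.5002 rad/s.

1.50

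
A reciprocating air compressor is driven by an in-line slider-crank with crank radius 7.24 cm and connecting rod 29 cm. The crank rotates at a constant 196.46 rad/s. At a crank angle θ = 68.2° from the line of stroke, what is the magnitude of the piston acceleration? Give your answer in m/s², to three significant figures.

524

ω = 196.5 rad/s
x(θ) = r cosθ + √(L² − r² sin²θ); with ω constant, a = ω²·d²x/dθ².
d²x/dθ² = −r cosθ − r²(cos2θ)/√u − r⁴ sin²2θ/(4u^{3/2}),  u = L² − r² sin²θ = 0.0795812 m².
Substituting r = 0.0724 m, L = 0.29 m, θ = 68.2°: d²x/dθ² = -0.013577 m.
a = ω²·d²x/dθ² = (196.5)²·(-0.013577) = -524.01 m/s²;  |a| = 524.01 m/s².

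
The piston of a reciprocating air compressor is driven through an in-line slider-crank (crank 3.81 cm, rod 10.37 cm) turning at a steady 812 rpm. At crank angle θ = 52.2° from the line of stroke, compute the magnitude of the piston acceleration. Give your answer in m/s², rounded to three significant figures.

ω = 2π·812/60 = 85.03 rad/s
x(θ) = r cosθ + √(L² − r² sin²θ); with ω constant, a = ω²·d²x/dθ².
d²x/dθ² = −r cosθ − r²(cos2θ)/√u − r⁴ sin²2θ/(4u^{3/2}),  u = L² − r² sin²θ = 0.00984738 m².
Substituting r = 0.0381 m, L = 0.1037 m, θ = 52.2°: d²x/dθ² = -0.02022 m.
a = ω²·d²x/dθ² = (85.03)²·(-0.02022) = -146.2 m/s²;  |a| = 146.2 m/s².

146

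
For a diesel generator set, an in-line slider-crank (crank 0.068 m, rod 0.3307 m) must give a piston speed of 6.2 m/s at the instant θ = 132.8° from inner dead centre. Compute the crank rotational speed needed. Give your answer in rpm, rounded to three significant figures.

1380

For an in-line slider-crank, |v_piston| = rω|sinθ|·[1 + r cosθ/√(L² − r² sin²θ)].
With r = 0.068 m, L = 0.3307 m, θ = 132.8°: the bracketed kinematic factor |dx/dθ| = 0.042842 m.
ω = v/|dx/dθ| = 6.2/0.042842 = 144.72 rad/s.
N = 60ω/(2π) = 1381.9 rpm.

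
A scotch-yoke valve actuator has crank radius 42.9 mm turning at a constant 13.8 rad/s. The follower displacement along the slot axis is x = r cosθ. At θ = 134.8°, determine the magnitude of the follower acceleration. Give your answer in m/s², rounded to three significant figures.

5.76

ω = 13.8 rad/s
x = r cosθ ⇒ ẍ = −rω² cosθ (ω constant).
|a| = rω²|cosθ| = 0.0429·(13.8)²·|cos 134.8°| = 5.7568 m/s².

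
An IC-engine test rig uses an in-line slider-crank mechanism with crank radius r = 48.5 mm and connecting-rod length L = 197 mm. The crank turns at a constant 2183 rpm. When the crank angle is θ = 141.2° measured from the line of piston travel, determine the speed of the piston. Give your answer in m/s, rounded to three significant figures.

5.60

ω = 2π·2183/60 = 228.6 rad/s
For an in-line slider-crank, x = r cosθ + √(L² − r² sin²θ), so v = −rω sinθ·[1 + r cosθ/√(L² − r² sin²θ)].
With r = 0.0485 m, L = 0.197 m, θ = 141.2°: √(L² − r² sin²θ) = 0.19464 m.
v = −0.0485·228.6·0.62660·[1 + 0.0485·-0.77934/0.19464] = -5.5982 m/s.
|v| = 5.5982 m/s.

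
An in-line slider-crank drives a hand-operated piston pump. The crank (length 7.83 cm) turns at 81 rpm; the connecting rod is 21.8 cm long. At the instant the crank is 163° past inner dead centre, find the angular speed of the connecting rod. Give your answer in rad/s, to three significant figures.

2.93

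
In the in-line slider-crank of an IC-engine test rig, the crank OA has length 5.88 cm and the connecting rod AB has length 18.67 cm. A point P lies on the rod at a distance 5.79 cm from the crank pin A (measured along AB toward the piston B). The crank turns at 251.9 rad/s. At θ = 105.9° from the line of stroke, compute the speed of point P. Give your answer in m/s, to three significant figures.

ω = 251.9 rad/s.  Crank-pin speed |V_A| = rω = 14.812 m/s, perpendicular to OA.
Rod angle: sinφ = −(r/L) sinθ ⇒ φ = -17.632°; ω_rod = −rω cosθ/√(L²−r²sin²θ) = +22.806 rad/s.
V_P = V_A + ω_rod × AP, with AP = 0.0579 m along the rod.
Components: V_Px = −rω sinθ − a·ω_rod·sinφ = -13.845 m/s;  V_Py = rω cosθ + a·ω_rod·cosφ = -2.7994 m/s.
|V_P| = √(V_Px² + V_Py²) = 14.125 m/s.

14.1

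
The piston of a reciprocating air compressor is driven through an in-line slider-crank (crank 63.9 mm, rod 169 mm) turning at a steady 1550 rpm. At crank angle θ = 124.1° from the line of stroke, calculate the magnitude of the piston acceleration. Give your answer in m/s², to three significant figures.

1170

ω = 2π·1550/60 = 162.3 rad/s
x(θ) = r cosθ + √(L² − r² sin²θ); with ω constant, a = ω²·d²x/dθ².
d²x/dθ² = −r cosθ − r²(cos2θ)/√u − r⁴ sin²2θ/(4u^{3/2}),  u = L² − r² sin²θ = 0.0257612 m².
Substituting r = 0.0639 m, L = 0.169 m, θ = 124.1°: d²x/dθ² = +0.044403 m.
a = ω²·d²x/dθ² = (162.3)²·(+0.044403) = +1169.9 m/s²;  |a| = 1169.9 m/s².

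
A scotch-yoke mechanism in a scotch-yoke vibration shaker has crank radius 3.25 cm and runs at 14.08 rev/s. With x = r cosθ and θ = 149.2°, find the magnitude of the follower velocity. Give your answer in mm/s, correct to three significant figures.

ω = 88.47 rad/s (from 14.08 rev/s).
x = r cosθ ⇒ ẋ = −rω sinθ.
|v| = rω|sinθ| = 0.0325·88.47·|sin 149.2°| = 1.4722 m/s = 1472.2 mm/s.

1470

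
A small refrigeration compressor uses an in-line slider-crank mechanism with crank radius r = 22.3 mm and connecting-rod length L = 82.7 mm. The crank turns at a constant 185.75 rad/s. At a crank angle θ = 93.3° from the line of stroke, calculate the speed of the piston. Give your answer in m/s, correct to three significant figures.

4.07

ω = 185.8 rad/s
For an in-line slider-crank, x = r cosθ + √(L² − r² sin²θ), so v = −rω sinθ·[1 + r cosθ/√(L² − r² sin²θ)].
With r = 0.0223 m, L = 0.0827 m, θ = 93.3°: √(L² − r² sin²θ) = 0.079647 m.
v = −0.0223·185.8·0.99834·[1 + 0.0223·-0.05756/0.079647] = -4.0687 m/s.
|v| = 4.0687 m/s.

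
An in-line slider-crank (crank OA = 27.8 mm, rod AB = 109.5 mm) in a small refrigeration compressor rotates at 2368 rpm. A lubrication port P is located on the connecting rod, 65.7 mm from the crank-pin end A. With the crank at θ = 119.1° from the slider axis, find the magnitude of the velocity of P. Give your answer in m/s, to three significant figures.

ω = 248 rad/s.  Crank-pin speed |V_A| = rω = 6.8937 m/s, perpendicular to OA.
Rod angle: sinφ = −(r/L) sinθ ⇒ φ = -12.817°; ω_rod = −rω cosθ/√(L²−r²sin²θ) = +31.4 rad/s.
V_P = V_A + ω_rod × AP, with AP = 0.0657 m along the rod.
Components: V_Px = −rω sinθ − a·ω_rod·sinφ = -5.5659 m/s;  V_Py = rω cosθ + a·ω_rod·cosφ = -1.3411 m/s.
|V_P| = √(V_Px² + V_Py²) = 5.7252 m/s.

5.73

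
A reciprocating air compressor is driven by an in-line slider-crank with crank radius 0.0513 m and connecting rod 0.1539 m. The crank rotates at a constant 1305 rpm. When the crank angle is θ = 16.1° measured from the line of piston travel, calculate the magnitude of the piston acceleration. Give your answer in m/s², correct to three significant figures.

ω = 2π·1305/60 = 136.7 rad/s
x(θ) = r cosθ + √(L² − r² sin²θ); with ω constant, a = ω²·d²x/dθ².
d²x/dθ² = −r cosθ − r²(cos2θ)/√u − r⁴ sin²2θ/(4u^{3/2}),  u = L² − r² sin²θ = 0.0234828 m².
Substituting r = 0.0513 m, L = 0.1539 m, θ = 16.1°: d²x/dθ² = -0.063957 m.
a = ω²·d²x/dθ² = (136.7)²·(-0.063957) = -1194.4 m/s²;  |a| = 1194.4 m/s².

1190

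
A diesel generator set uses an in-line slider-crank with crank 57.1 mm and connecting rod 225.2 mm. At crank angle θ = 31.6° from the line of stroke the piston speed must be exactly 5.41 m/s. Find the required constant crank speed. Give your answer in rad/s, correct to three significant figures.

148

For an in-line slider-crank, |v_piston| = rω|sinθ|·[1 + r cosθ/√(L² − r² sin²θ)].
With r = 0.0571 m, L = 0.2252 m, θ = 31.6°: the bracketed kinematic factor |dx/dθ| = 0.036439 m.
ω = v/|dx/dθ| = 5.41/0.036439 = 148.47 rad/s.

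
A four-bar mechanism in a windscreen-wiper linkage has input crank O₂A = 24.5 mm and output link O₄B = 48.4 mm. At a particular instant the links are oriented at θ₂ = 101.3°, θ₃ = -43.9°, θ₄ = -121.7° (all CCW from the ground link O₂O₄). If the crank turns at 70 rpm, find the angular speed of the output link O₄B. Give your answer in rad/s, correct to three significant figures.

2.17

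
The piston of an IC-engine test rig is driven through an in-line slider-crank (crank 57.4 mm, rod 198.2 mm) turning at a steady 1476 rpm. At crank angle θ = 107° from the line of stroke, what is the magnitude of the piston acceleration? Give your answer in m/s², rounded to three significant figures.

741

ω = 2π·1476/60 = 154.6 rad/s
x(θ) = r cosθ + √(L² − r² sin²θ); with ω constant, a = ω²·d²x/dθ².
d²x/dθ² = −r cosθ − r²(cos2θ)/√u − r⁴ sin²2θ/(4u^{3/2}),  u = L² − r² sin²θ = 0.0362701 m².
Substituting r = 0.0574 m, L = 0.1982 m, θ = 107°: d²x/dθ² = +0.031002 m.
a = ω²·d²x/dθ² = (154.6)²·(+0.031002) = +740.66 m/s²;  |a| = 740.66 m/s².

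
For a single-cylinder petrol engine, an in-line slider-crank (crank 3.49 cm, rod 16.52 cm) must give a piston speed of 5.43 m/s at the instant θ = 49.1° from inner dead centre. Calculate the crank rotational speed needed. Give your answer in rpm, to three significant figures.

1720

For an in-line slider-crank, |v_piston| = rω|sinθ|·[1 + r cosθ/√(L² − r² sin²θ)].
With r = 0.0349 m, L = 0.1652 m, θ = 49.1°: the bracketed kinematic factor |dx/dθ| = 0.030075 m.
ω = v/|dx/dθ| = 5.43/0.030075 = 180.55 rad/s.
N = 60ω/(2π) = 1724.1 rpm.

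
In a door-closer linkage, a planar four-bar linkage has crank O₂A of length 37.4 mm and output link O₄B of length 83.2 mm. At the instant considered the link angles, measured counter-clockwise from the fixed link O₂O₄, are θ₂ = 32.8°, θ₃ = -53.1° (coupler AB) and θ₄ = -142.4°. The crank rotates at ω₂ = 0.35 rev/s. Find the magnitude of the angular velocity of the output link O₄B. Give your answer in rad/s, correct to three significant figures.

0.986

ω₂ = 2.199 rad/s (from 0.35 rev/s).
Differentiating the loop-closure r₂e^{iθ₂}+r₃e^{iθ₃}=r₁+r₄e^{iθ₄} gives r₂ω₂e^{iθ₂}+r₃ω₃e^{iθ₃}=r₄ω₄e^{iθ₄}.
Eliminating the other unknown: ω₄ = r₂ω₂ sin(θ₂−θ₃) / [r₄ sin(θ₄−θ₃)].
Numerator sine = +0.99744; denominator sine = -0.99993.
Result = 0.0374·2.199·(+0.99744) / (0.0832·(-0.99993)) = -0.98609 rad/s; magnitude 0.98609 rad/s.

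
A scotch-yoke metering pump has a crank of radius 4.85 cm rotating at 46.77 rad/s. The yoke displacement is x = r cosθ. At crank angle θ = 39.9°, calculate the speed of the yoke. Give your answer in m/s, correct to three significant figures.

1.46

ω = 46.77 rad/s
x = r cosθ ⇒ ẋ = −rω sinθ.
|v| = rω|sinθ| = 0.0485·46.77·|sin 39.9°| = 1.455 m/s.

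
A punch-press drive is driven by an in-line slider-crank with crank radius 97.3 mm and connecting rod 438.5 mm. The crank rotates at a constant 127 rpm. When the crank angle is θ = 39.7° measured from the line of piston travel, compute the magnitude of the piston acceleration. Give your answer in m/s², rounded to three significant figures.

ω = 2π·127/60 = 13.3 rad/s
x(θ) = r cosθ + √(L² − r² sin²θ); with ω constant, a = ω²·d²x/dθ².
d²x/dθ² = −r cosθ − r²(cos2θ)/√u − r⁴ sin²2θ/(4u^{3/2}),  u = L² − r² sin²θ = 0.188419 m².
Substituting r = 0.0973 m, L = 0.4385 m, θ = 39.7°: d²x/dθ² = -0.079139 m.
a = ω²·d²x/dθ² = (13.3)²·(-0.079139) = -13.998 m/s²;  |a| = 13.998 m/s².

14.0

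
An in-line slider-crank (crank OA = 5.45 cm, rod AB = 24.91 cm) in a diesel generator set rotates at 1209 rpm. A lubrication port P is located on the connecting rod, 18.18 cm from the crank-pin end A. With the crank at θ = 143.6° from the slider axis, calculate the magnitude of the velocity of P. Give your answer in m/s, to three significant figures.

3.87

ω = 126.6 rad/s.  Crank-pin speed |V_A| = rω = 6.9 m/s, perpendicular to OA.
Rod angle: sinφ = −(r/L) sinθ ⇒ φ = -7.460°; ω_rod = −rω cosθ/√(L²−r²sin²θ) = +22.486 rad/s.
V_P = V_A + ω_rod × AP, with AP = 0.1818 m along the rod.
Components: V_Px = −rω sinθ − a·ω_rod·sinφ = -3.5639 m/s;  V_Py = rω cosθ + a·ω_rod·cosφ = -1.5005 m/s.
|V_P| = √(V_Px² + V_Py²) = 3.8669 m/s.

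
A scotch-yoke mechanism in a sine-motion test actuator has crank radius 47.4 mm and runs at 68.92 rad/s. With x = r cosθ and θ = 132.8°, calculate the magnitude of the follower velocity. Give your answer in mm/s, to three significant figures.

2400

ω = 68.92 rad/s
x = r cosθ ⇒ ẋ = −rω sinθ.
|v| = rω|sinθ| = 0.0474·68.92·|sin 132.8°| = 2.397 m/s = 2397 mm/s.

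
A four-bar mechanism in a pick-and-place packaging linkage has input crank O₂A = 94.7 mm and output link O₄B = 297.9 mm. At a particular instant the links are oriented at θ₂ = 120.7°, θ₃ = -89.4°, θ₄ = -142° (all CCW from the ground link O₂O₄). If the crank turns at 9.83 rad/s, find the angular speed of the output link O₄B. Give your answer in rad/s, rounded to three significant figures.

1.97

ω₂ = 9.83 rad/s
Differentiating the loop-closure r₂e^{iθ₂}+r₃e^{iθ₃}=r₁+r₄e^{iθ₄} gives r₂ω₂e^{iθ₂}+r₃ω₃e^{iθ₃}=r₄ω₄e^{iθ₄}.
Eliminating the other unknown: ω₄ = r₂ω₂ sin(θ₂−θ₃) / [r₄ sin(θ₄−θ₃)].
Numerator sine = -0.50151; denominator sine = -0.79441.
Result = 0.0947·9.83·(-0.50151) / (0.2979·(-0.79441)) = +1.9727 rad/s; magnitude 1.9727 rad/s.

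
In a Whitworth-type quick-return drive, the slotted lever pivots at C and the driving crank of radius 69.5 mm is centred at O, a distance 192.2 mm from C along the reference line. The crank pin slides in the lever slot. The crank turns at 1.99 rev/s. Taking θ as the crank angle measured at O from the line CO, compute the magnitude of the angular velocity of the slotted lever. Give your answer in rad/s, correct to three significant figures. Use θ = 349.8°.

ω = 12.5 rad/s (from 1.99 rev/s).
Crank pin A relative to C: A = (d + r cosθ, r sinθ); lever angle φ = atan2(r sinθ, d + r cosθ).
Differentiating tanφ: φ̇ = rω(d cosθ + r)/(d² + r² + 2dr cosθ).
d² + r² + 2dr cosθ = |CA|² = 0.0680647 m²;  d cosθ + r = +0.25866 m.
|ω_lever| = |0.0695·12.5·+0.25866| / 0.0680647 = 3.3024 rad/s.

3.30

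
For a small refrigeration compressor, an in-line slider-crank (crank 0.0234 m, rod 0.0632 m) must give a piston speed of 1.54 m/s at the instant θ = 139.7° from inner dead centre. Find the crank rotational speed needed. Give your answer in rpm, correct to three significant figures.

1370

For an in-line slider-crank, |v_piston| = rω|sinθ|·[1 + r cosθ/√(L² − r² sin²θ)].
With r = 0.0234 m, L = 0.0632 m, θ = 139.7°: the bracketed kinematic factor |dx/dθ| = 0.010733 m.
ω = v/|dx/dθ| = 1.54/0.010733 = 143.48 rad/s.
N = 60ω/(2π) = 1370.2 rpm.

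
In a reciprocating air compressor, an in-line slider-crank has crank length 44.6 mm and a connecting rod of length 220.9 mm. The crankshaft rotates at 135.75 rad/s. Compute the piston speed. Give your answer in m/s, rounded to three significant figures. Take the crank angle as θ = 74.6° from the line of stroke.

ω = 135.8 rad/s
For an in-line slider-crank, x = r cosθ + √(L² − r² sin²θ), so v = −rω sinθ·[1 + r cosθ/√(L² − r² sin²θ)].
With r = 0.0446 m, L = 0.2209 m, θ = 74.6°: √(L² − r² sin²θ) = 0.21667 m.
v = −0.0446·135.8·0.96410·[1 + 0.0446·0.26556/0.21667] = -6.1561 m/s.
|v| = 6.1561 m/s.

6.16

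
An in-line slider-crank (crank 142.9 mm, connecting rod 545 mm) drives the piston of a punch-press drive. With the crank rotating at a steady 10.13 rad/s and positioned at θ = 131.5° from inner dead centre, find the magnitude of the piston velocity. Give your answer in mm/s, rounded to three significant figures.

892

ω = 10.13 rad/s
For an in-line slider-crank, x = r cosθ + √(L² − r² sin²θ), so v = −rω sinθ·[1 + r cosθ/√(L² − r² sin²θ)].
With r = 0.1429 m, L = 0.545 m, θ = 131.5°: √(L² − r² sin²θ) = 0.53439 m.
v = −0.1429·10.13·0.74896·[1 + 0.1429·-0.66262/0.53439] = -0.89207 m/s.
|v| = 0.89207 m/s = 892.07 mm/s.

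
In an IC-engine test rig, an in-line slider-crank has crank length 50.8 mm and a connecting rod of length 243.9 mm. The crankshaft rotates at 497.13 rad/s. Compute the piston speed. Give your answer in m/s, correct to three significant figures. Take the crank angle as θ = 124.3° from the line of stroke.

ω = 497.1 rad/s
For an in-line slider-crank, x = r cosθ + √(L² − r² sin²θ), so v = −rω sinθ·[1 + r cosθ/√(L² − r² sin²θ)].
With r = 0.0508 m, L = 0.2439 m, θ = 124.3°: √(L² − r² sin²θ) = 0.24026 m.
v = −0.0508·497.1·0.82610·[1 + 0.0508·-0.56353/0.24026] = -18.377 m/s.
|v| = 18.377 m/s.

18.4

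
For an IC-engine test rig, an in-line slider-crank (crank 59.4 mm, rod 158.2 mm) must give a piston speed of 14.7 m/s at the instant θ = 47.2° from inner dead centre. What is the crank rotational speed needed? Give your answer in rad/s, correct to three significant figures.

For an in-line slider-crank, |v_piston| = rω|sinθ|·[1 + r cosθ/√(L² − r² sin²θ)].
With r = 0.0594 m, L = 0.1582 m, θ = 47.2°: the bracketed kinematic factor |dx/dθ| = 0.05515 m.
ω = v/|dx/dθ| = 14.7/0.05515 = 266.55 rad/s.

267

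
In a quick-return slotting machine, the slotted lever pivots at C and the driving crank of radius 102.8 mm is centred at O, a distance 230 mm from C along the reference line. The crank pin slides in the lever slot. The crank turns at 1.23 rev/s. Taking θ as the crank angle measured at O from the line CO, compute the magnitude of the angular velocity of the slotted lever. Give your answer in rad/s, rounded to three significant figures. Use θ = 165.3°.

5.36

ω = 7.728 rad/s (from 1.23 rev/s).
Crank pin A relative to C: A = (d + r cosθ, r sinθ); lever angle φ = atan2(r sinθ, d + r cosθ).
Differentiating tanφ: φ̇ = rω(d cosθ + r)/(d² + r² + 2dr cosθ).
d² + r² + 2dr cosθ = |CA|² = 0.0177277 m²;  d cosθ + r = -0.11967 m.
|ω_lever| = |0.1028·7.728·-0.11967| / 0.0177277 = 5.3631 rad/s.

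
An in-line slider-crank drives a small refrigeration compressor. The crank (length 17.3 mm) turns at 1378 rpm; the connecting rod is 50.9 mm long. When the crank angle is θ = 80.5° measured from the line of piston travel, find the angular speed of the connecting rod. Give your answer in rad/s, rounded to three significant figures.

8.59

ω = 144.3 rad/s (converted from 1378 rpm).
The rod makes angle φ with the slider axis where L sinφ = r sinθ; differentiating, L cosφ·φ̇ = r ω cosθ.
L cosφ = √(L² − r² sin²θ) = 0.047955 m.
|ω_rod| = r ω |cosθ| / √(L² − r² sin²θ) = 0.0173·144.3·0.16505/0.047955 = 8.5921 rad/s.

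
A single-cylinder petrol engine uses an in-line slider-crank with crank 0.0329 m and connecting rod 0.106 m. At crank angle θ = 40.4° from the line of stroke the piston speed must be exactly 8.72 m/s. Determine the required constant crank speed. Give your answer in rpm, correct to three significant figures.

3150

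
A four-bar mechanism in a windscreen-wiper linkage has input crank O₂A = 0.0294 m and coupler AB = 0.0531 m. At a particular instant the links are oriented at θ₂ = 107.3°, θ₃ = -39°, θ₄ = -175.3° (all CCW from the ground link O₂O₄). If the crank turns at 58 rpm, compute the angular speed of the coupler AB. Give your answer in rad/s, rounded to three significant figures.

4.75

ω₂ = 6.074 rad/s (from 58 rpm).
Differentiating the loop-closure r₂e^{iθ₂}+r₃e^{iθ₃}=r₁+r₄e^{iθ₄} gives r₂ω₂e^{iθ₂}+r₃ω₃e^{iθ₃}=r₄ω₄e^{iθ₄}.
Eliminating the other unknown: ω₃ = r₂ω₂ sin(θ₄−θ₂) / [r₃ sin(θ₃−θ₄)].
Numerator sine = +0.97592; denominator sine = +0.69088.
Result = 0.0294·6.074·(+0.97592) / (0.0531·(+0.69088)) = +4.7503 rad/s; magnitude 4.7503 rad/s.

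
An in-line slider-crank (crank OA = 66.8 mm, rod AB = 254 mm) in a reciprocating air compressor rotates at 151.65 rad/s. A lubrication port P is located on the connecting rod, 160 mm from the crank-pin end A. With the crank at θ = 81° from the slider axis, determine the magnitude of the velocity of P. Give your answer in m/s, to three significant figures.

ω = 151.7 rad/s.  Crank-pin speed |V_A| = rω = 10.13 m/s, perpendicular to OA.
Rod angle: sinφ = −(r/L) sinθ ⇒ φ = -15.055°; ω_rod = −rω cosθ/√(L²−r²sin²θ) = -6.4608 rad/s.
V_P = V_A + ω_rod × AP, with AP = 0.16 m along the rod.
Components: V_Px = −rω sinθ − a·ω_rod·sinφ = -10.274 m/s;  V_Py = rω cosθ + a·ω_rod·cosφ = +0.58647 m/s.
|V_P| = √(V_Px² + V_Py²) = 10.291 m/s.

10.3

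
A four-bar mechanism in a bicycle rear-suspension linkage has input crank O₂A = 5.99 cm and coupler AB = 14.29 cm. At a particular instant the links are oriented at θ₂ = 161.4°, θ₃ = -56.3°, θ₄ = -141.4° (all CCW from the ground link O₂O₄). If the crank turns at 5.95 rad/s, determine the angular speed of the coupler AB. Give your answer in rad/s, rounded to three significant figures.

ω₂ = 5.95 rad/s
Differentiating the loop-closure r₂e^{iθ₂}+r₃e^{iθ₃}=r₁+r₄e^{iθ₄} gives r₂ω₂e^{iθ₂}+r₃ω₃e^{iθ₃}=r₄ω₄e^{iθ₄}.
Eliminating the other unknown: ω₃ = r₂ω₂ sin(θ₄−θ₂) / [r₃ sin(θ₃−θ₄)].
Numerator sine = +0.84057; denominator sine = +0.99635.
Result = 0.0599·5.95·(+0.84057) / (0.1429·(+0.99635)) = +2.1041 rad/s; magnitude 2.1041 rad/s.

2.10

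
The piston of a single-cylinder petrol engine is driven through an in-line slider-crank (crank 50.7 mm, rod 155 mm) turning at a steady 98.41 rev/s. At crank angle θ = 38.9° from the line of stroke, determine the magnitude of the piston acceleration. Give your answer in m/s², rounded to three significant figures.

16600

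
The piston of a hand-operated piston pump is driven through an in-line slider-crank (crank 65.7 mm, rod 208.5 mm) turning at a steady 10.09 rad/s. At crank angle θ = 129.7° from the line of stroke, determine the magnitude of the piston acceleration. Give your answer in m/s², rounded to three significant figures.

ω = 10.09 rad/s
x(θ) = r cosθ + √(L² − r² sin²θ); with ω constant, a = ω²·d²x/dθ².
d²x/dθ² = −r cosθ − r²(cos2θ)/√u − r⁴ sin²2θ/(4u^{3/2}),  u = L² − r² sin²θ = 0.040917 m².
Substituting r = 0.0657 m, L = 0.2085 m, θ = 129.7°: d²x/dθ² = +0.045349 m.
a = ω²·d²x/dθ² = (10.09)²·(+0.045349) = +4.6169 m/s²;  |a| = 4.6169 m/s².

4.62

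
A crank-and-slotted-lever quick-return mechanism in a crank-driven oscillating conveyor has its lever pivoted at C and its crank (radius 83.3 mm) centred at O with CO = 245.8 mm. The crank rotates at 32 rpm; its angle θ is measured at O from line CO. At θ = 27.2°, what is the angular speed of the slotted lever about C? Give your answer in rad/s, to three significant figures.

ω = 3.351 rad/s (from 32 rpm).
Crank pin A relative to C: A = (d + r cosθ, r sinθ); lever angle φ = atan2(r sinθ, d + r cosθ).
Differentiating tanφ: φ̇ = rω(d cosθ + r)/(d² + r² + 2dr cosθ).
d² + r² + 2dr cosθ = |CA|² = 0.103778 m²;  d cosθ + r = +0.30192 m.
|ω_lever| = |0.0833·3.351·+0.30192| / 0.103778 = 0.81209 rad/s.

0.812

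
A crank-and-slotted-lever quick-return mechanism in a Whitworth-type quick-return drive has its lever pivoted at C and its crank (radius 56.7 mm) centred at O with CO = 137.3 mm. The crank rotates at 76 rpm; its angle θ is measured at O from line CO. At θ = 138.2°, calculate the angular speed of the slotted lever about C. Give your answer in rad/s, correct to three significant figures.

ω = 7.959 rad/s (from 76 rpm).
Crank pin A relative to C: A = (d + r cosθ, r sinθ); lever angle φ = atan2(r sinθ, d + r cosθ).
Differentiating tanφ: φ̇ = rω(d cosθ + r)/(d² + r² + 2dr cosθ).
d² + r² + 2dr cosθ = |CA|² = 0.0104593 m²;  d cosθ + r = -0.045654 m.
|ω_lever| = |0.0567·7.959·-0.045654| / 0.0104593 = 1.9697 rad/s.

1.97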